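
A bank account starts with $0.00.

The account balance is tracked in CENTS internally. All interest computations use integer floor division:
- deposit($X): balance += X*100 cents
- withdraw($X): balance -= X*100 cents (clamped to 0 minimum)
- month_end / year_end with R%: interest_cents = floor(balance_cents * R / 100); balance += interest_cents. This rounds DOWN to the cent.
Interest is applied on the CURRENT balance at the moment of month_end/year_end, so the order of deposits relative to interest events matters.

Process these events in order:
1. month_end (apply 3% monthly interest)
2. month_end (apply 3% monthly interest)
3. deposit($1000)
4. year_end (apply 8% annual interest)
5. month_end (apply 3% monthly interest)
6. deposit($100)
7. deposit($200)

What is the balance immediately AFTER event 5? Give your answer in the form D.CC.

Answer: 1112.40

Derivation:
After 1 (month_end (apply 3% monthly interest)): balance=$0.00 total_interest=$0.00
After 2 (month_end (apply 3% monthly interest)): balance=$0.00 total_interest=$0.00
After 3 (deposit($1000)): balance=$1000.00 total_interest=$0.00
After 4 (year_end (apply 8% annual interest)): balance=$1080.00 total_interest=$80.00
After 5 (month_end (apply 3% monthly interest)): balance=$1112.40 total_interest=$112.40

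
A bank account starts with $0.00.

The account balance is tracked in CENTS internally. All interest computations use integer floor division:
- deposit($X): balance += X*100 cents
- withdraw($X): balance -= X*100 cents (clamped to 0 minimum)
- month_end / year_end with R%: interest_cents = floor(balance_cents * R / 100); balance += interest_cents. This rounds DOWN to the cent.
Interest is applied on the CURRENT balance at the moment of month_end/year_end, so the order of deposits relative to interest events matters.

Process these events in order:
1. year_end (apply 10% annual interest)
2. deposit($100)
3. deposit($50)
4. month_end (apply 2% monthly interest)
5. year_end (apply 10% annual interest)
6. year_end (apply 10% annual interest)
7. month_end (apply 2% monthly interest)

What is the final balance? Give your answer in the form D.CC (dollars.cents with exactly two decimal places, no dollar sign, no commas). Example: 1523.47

After 1 (year_end (apply 10% annual interest)): balance=$0.00 total_interest=$0.00
After 2 (deposit($100)): balance=$100.00 total_interest=$0.00
After 3 (deposit($50)): balance=$150.00 total_interest=$0.00
After 4 (month_end (apply 2% monthly interest)): balance=$153.00 total_interest=$3.00
After 5 (year_end (apply 10% annual interest)): balance=$168.30 total_interest=$18.30
After 6 (year_end (apply 10% annual interest)): balance=$185.13 total_interest=$35.13
After 7 (month_end (apply 2% monthly interest)): balance=$188.83 total_interest=$38.83

Answer: 188.83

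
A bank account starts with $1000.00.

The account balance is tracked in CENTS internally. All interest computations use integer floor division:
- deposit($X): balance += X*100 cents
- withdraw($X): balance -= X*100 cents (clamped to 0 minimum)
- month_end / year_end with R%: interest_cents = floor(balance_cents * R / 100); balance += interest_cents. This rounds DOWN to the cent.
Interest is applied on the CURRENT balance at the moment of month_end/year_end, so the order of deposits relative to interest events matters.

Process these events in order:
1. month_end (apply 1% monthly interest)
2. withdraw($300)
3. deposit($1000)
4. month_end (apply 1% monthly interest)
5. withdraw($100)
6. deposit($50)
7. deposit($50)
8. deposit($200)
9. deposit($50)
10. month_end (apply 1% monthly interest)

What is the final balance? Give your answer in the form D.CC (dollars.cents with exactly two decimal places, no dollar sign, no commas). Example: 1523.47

Answer: 1996.87

Derivation:
After 1 (month_end (apply 1% monthly interest)): balance=$1010.00 total_interest=$10.00
After 2 (withdraw($300)): balance=$710.00 total_interest=$10.00
After 3 (deposit($1000)): balance=$1710.00 total_interest=$10.00
After 4 (month_end (apply 1% monthly interest)): balance=$1727.10 total_interest=$27.10
After 5 (withdraw($100)): balance=$1627.10 total_interest=$27.10
After 6 (deposit($50)): balance=$1677.10 total_interest=$27.10
After 7 (deposit($50)): balance=$1727.10 total_interest=$27.10
After 8 (deposit($200)): balance=$1927.10 total_interest=$27.10
After 9 (deposit($50)): balance=$1977.10 total_interest=$27.10
After 10 (month_end (apply 1% monthly interest)): balance=$1996.87 total_interest=$46.87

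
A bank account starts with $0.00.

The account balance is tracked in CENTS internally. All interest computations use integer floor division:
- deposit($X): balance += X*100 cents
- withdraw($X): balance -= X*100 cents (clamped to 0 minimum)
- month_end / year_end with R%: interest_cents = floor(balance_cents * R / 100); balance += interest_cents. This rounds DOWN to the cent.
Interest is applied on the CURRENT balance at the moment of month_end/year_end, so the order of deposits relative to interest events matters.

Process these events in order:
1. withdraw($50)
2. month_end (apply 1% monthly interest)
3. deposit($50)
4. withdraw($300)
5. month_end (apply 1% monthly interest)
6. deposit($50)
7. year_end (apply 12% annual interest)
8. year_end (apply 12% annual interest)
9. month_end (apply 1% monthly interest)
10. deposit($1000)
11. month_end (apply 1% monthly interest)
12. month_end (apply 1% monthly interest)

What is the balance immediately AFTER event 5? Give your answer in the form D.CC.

After 1 (withdraw($50)): balance=$0.00 total_interest=$0.00
After 2 (month_end (apply 1% monthly interest)): balance=$0.00 total_interest=$0.00
After 3 (deposit($50)): balance=$50.00 total_interest=$0.00
After 4 (withdraw($300)): balance=$0.00 total_interest=$0.00
After 5 (month_end (apply 1% monthly interest)): balance=$0.00 total_interest=$0.00

Answer: 0.00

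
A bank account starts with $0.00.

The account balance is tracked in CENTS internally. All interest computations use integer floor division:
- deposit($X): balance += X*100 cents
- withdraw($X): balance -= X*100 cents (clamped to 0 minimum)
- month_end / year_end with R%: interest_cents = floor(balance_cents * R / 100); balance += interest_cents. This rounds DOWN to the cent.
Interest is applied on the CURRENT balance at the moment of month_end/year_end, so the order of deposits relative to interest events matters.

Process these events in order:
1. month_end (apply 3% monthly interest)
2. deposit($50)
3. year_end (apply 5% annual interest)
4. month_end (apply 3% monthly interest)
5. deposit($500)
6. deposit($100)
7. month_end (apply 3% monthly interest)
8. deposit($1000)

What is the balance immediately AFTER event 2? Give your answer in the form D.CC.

After 1 (month_end (apply 3% monthly interest)): balance=$0.00 total_interest=$0.00
After 2 (deposit($50)): balance=$50.00 total_interest=$0.00

Answer: 50.00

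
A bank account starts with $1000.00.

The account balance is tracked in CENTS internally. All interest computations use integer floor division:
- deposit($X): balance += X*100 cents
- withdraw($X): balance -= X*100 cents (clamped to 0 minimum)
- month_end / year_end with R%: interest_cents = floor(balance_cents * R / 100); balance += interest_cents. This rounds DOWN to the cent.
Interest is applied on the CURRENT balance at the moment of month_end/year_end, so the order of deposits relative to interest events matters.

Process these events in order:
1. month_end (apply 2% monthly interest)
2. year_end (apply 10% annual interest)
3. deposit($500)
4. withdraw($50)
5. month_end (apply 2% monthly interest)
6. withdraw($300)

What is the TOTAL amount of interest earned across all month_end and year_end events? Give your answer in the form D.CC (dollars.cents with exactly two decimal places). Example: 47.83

After 1 (month_end (apply 2% monthly interest)): balance=$1020.00 total_interest=$20.00
After 2 (year_end (apply 10% annual interest)): balance=$1122.00 total_interest=$122.00
After 3 (deposit($500)): balance=$1622.00 total_interest=$122.00
After 4 (withdraw($50)): balance=$1572.00 total_interest=$122.00
After 5 (month_end (apply 2% monthly interest)): balance=$1603.44 total_interest=$153.44
After 6 (withdraw($300)): balance=$1303.44 total_interest=$153.44

Answer: 153.44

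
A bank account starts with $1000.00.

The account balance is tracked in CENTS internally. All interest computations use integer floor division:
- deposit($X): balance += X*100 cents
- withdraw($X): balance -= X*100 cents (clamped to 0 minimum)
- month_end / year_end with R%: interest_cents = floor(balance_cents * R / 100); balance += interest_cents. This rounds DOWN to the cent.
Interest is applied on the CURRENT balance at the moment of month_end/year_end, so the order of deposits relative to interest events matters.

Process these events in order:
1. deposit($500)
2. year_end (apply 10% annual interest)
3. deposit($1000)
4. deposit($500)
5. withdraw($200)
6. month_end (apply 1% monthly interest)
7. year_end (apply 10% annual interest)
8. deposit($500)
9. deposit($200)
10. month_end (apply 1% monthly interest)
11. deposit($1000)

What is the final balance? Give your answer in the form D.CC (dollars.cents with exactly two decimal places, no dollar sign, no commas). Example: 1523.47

Answer: 5017.22

Derivation:
After 1 (deposit($500)): balance=$1500.00 total_interest=$0.00
After 2 (year_end (apply 10% annual interest)): balance=$1650.00 total_interest=$150.00
After 3 (deposit($1000)): balance=$2650.00 total_interest=$150.00
After 4 (deposit($500)): balance=$3150.00 total_interest=$150.00
After 5 (withdraw($200)): balance=$2950.00 total_interest=$150.00
After 6 (month_end (apply 1% monthly interest)): balance=$2979.50 total_interest=$179.50
After 7 (year_end (apply 10% annual interest)): balance=$3277.45 total_interest=$477.45
After 8 (deposit($500)): balance=$3777.45 total_interest=$477.45
After 9 (deposit($200)): balance=$3977.45 total_interest=$477.45
After 10 (month_end (apply 1% monthly interest)): balance=$4017.22 total_interest=$517.22
After 11 (deposit($1000)): balance=$5017.22 total_interest=$517.22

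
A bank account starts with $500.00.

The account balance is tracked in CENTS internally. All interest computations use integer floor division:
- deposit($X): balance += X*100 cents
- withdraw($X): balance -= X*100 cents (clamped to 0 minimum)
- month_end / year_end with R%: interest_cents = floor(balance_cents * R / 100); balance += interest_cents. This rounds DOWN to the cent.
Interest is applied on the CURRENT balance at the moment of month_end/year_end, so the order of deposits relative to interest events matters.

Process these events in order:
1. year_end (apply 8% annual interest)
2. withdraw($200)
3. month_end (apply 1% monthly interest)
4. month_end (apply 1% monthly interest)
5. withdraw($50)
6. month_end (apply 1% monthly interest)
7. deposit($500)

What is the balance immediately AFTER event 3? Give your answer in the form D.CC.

Answer: 343.40

Derivation:
After 1 (year_end (apply 8% annual interest)): balance=$540.00 total_interest=$40.00
After 2 (withdraw($200)): balance=$340.00 total_interest=$40.00
After 3 (month_end (apply 1% monthly interest)): balance=$343.40 total_interest=$43.40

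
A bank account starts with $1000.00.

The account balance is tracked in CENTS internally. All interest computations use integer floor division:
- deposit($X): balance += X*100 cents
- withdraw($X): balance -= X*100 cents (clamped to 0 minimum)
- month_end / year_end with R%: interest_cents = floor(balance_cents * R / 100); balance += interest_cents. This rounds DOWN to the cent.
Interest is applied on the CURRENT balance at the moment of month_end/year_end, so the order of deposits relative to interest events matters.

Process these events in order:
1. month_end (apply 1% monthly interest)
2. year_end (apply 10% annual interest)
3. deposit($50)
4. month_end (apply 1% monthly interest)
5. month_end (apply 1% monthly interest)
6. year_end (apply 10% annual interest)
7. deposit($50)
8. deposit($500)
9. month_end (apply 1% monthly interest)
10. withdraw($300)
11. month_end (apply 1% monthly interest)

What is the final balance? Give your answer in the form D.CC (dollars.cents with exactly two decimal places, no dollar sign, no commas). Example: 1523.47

Answer: 1586.99

Derivation:
After 1 (month_end (apply 1% monthly interest)): balance=$1010.00 total_interest=$10.00
After 2 (year_end (apply 10% annual interest)): balance=$1111.00 total_interest=$111.00
After 3 (deposit($50)): balance=$1161.00 total_interest=$111.00
After 4 (month_end (apply 1% monthly interest)): balance=$1172.61 total_interest=$122.61
After 5 (month_end (apply 1% monthly interest)): balance=$1184.33 total_interest=$134.33
After 6 (year_end (apply 10% annual interest)): balance=$1302.76 total_interest=$252.76
After 7 (deposit($50)): balance=$1352.76 total_interest=$252.76
After 8 (deposit($500)): balance=$1852.76 total_interest=$252.76
After 9 (month_end (apply 1% monthly interest)): balance=$1871.28 total_interest=$271.28
After 10 (withdraw($300)): balance=$1571.28 total_interest=$271.28
After 11 (month_end (apply 1% monthly interest)): balance=$1586.99 total_interest=$286.99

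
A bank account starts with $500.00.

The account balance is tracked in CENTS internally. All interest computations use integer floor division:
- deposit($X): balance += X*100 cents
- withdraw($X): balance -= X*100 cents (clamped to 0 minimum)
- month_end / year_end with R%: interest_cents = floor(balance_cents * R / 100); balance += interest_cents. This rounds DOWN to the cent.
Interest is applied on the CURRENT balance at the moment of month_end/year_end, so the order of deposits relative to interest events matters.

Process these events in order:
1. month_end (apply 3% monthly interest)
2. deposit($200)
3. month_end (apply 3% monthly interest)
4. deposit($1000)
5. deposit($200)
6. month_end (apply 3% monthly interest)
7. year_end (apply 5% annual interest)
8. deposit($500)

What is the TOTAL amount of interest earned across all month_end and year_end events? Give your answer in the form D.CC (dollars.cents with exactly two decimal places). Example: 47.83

Answer: 194.26

Derivation:
After 1 (month_end (apply 3% monthly interest)): balance=$515.00 total_interest=$15.00
After 2 (deposit($200)): balance=$715.00 total_interest=$15.00
After 3 (month_end (apply 3% monthly interest)): balance=$736.45 total_interest=$36.45
After 4 (deposit($1000)): balance=$1736.45 total_interest=$36.45
After 5 (deposit($200)): balance=$1936.45 total_interest=$36.45
After 6 (month_end (apply 3% monthly interest)): balance=$1994.54 total_interest=$94.54
After 7 (year_end (apply 5% annual interest)): balance=$2094.26 total_interest=$194.26
After 8 (deposit($500)): balance=$2594.26 total_interest=$194.26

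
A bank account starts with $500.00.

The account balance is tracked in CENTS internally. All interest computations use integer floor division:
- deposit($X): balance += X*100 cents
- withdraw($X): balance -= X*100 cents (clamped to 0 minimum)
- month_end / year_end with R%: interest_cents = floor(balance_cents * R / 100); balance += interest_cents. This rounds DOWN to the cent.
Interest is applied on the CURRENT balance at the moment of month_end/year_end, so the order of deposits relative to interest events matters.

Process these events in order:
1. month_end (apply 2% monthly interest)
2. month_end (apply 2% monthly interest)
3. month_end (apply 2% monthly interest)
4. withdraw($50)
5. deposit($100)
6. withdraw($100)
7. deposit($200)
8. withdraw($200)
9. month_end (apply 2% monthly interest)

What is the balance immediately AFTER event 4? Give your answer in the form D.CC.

Answer: 480.60

Derivation:
After 1 (month_end (apply 2% monthly interest)): balance=$510.00 total_interest=$10.00
After 2 (month_end (apply 2% monthly interest)): balance=$520.20 total_interest=$20.20
After 3 (month_end (apply 2% monthly interest)): balance=$530.60 total_interest=$30.60
After 4 (withdraw($50)): balance=$480.60 total_interest=$30.60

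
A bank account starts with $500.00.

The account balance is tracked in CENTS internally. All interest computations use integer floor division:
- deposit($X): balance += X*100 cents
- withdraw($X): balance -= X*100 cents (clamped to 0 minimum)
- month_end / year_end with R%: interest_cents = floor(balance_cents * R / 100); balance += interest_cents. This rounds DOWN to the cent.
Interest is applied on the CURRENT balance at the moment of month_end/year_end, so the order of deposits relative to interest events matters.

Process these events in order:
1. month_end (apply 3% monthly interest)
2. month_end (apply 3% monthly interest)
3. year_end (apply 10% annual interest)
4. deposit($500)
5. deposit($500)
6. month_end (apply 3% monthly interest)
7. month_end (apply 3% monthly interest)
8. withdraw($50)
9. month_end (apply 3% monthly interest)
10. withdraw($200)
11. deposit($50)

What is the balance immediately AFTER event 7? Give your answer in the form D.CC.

After 1 (month_end (apply 3% monthly interest)): balance=$515.00 total_interest=$15.00
After 2 (month_end (apply 3% monthly interest)): balance=$530.45 total_interest=$30.45
After 3 (year_end (apply 10% annual interest)): balance=$583.49 total_interest=$83.49
After 4 (deposit($500)): balance=$1083.49 total_interest=$83.49
After 5 (deposit($500)): balance=$1583.49 total_interest=$83.49
After 6 (month_end (apply 3% monthly interest)): balance=$1630.99 total_interest=$130.99
After 7 (month_end (apply 3% monthly interest)): balance=$1679.91 total_interest=$179.91

Answer: 1679.91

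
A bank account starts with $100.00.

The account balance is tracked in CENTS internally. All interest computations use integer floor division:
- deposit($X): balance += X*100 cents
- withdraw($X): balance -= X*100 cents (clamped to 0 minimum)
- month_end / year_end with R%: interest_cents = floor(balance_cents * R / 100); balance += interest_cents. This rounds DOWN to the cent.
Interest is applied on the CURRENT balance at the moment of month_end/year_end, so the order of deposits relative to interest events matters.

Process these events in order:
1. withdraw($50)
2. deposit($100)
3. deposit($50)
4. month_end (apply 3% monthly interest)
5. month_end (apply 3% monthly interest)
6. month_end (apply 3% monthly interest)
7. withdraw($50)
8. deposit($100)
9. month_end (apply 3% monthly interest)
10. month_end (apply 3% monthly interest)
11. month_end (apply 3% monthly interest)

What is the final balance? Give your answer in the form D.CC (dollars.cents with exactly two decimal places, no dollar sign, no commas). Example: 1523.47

After 1 (withdraw($50)): balance=$50.00 total_interest=$0.00
After 2 (deposit($100)): balance=$150.00 total_interest=$0.00
After 3 (deposit($50)): balance=$200.00 total_interest=$0.00
After 4 (month_end (apply 3% monthly interest)): balance=$206.00 total_interest=$6.00
After 5 (month_end (apply 3% monthly interest)): balance=$212.18 total_interest=$12.18
After 6 (month_end (apply 3% monthly interest)): balance=$218.54 total_interest=$18.54
After 7 (withdraw($50)): balance=$168.54 total_interest=$18.54
After 8 (deposit($100)): balance=$268.54 total_interest=$18.54
After 9 (month_end (apply 3% monthly interest)): balance=$276.59 total_interest=$26.59
After 10 (month_end (apply 3% monthly interest)): balance=$284.88 total_interest=$34.88
After 11 (month_end (apply 3% monthly interest)): balance=$293.42 total_interest=$43.42

Answer: 293.42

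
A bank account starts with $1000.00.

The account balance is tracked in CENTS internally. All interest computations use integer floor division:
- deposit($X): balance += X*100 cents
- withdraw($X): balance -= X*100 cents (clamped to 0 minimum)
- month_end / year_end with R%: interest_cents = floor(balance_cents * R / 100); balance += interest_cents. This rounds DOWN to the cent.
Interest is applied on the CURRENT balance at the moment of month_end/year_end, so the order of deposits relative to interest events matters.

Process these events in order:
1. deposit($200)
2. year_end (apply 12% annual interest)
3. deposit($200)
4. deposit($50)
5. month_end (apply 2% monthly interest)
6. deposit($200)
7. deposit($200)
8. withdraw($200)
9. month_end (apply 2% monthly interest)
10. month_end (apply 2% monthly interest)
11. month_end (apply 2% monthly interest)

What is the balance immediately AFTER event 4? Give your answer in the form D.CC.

After 1 (deposit($200)): balance=$1200.00 total_interest=$0.00
After 2 (year_end (apply 12% annual interest)): balance=$1344.00 total_interest=$144.00
After 3 (deposit($200)): balance=$1544.00 total_interest=$144.00
After 4 (deposit($50)): balance=$1594.00 total_interest=$144.00

Answer: 1594.00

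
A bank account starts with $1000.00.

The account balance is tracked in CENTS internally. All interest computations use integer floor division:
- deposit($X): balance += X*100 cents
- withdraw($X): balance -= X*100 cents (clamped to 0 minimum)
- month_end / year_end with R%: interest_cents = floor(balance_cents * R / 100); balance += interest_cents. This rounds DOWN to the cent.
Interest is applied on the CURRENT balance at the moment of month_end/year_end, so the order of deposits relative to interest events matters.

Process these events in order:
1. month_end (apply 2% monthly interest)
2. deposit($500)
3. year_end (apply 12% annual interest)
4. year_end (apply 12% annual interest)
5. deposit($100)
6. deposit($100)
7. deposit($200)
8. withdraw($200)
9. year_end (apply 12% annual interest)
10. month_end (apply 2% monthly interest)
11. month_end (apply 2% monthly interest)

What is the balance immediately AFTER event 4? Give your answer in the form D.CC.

After 1 (month_end (apply 2% monthly interest)): balance=$1020.00 total_interest=$20.00
After 2 (deposit($500)): balance=$1520.00 total_interest=$20.00
After 3 (year_end (apply 12% annual interest)): balance=$1702.40 total_interest=$202.40
After 4 (year_end (apply 12% annual interest)): balance=$1906.68 total_interest=$406.68

Answer: 1906.68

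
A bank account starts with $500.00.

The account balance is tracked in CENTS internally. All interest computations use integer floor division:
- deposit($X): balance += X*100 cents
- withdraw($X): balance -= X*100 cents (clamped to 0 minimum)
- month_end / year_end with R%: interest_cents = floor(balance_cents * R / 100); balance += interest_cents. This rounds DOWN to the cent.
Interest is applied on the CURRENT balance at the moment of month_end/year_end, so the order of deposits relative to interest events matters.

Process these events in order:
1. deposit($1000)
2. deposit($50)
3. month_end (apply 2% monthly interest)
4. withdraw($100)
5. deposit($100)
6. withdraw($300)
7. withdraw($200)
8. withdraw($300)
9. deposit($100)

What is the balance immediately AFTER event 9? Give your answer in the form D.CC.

After 1 (deposit($1000)): balance=$1500.00 total_interest=$0.00
After 2 (deposit($50)): balance=$1550.00 total_interest=$0.00
After 3 (month_end (apply 2% monthly interest)): balance=$1581.00 total_interest=$31.00
After 4 (withdraw($100)): balance=$1481.00 total_interest=$31.00
After 5 (deposit($100)): balance=$1581.00 total_interest=$31.00
After 6 (withdraw($300)): balance=$1281.00 total_interest=$31.00
After 7 (withdraw($200)): balance=$1081.00 total_interest=$31.00
After 8 (withdraw($300)): balance=$781.00 total_interest=$31.00
After 9 (deposit($100)): balance=$881.00 total_interest=$31.00

Answer: 881.00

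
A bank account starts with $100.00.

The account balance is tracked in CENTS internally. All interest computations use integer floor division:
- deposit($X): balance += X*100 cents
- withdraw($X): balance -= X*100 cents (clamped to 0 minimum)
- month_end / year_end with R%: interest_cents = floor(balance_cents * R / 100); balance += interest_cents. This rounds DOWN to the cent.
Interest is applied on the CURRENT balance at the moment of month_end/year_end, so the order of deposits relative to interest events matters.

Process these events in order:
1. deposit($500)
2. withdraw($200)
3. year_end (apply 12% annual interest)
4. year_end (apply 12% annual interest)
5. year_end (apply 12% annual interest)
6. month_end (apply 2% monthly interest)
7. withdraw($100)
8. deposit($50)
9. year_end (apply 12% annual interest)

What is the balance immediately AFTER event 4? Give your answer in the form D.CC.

After 1 (deposit($500)): balance=$600.00 total_interest=$0.00
After 2 (withdraw($200)): balance=$400.00 total_interest=$0.00
After 3 (year_end (apply 12% annual interest)): balance=$448.00 total_interest=$48.00
After 4 (year_end (apply 12% annual interest)): balance=$501.76 total_interest=$101.76

Answer: 501.76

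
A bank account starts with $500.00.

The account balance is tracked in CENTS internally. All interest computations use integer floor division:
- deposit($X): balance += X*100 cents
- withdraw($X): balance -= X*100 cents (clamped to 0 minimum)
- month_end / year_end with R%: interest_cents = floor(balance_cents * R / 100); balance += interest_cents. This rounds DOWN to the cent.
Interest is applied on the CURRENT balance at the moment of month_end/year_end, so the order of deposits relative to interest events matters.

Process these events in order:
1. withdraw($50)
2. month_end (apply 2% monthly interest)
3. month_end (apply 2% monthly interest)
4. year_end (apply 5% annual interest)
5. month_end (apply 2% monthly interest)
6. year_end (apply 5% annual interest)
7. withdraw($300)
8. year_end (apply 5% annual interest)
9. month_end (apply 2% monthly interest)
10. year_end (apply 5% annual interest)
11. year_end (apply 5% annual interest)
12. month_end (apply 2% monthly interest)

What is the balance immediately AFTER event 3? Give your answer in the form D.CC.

Answer: 468.18

Derivation:
After 1 (withdraw($50)): balance=$450.00 total_interest=$0.00
After 2 (month_end (apply 2% monthly interest)): balance=$459.00 total_interest=$9.00
After 3 (month_end (apply 2% monthly interest)): balance=$468.18 total_interest=$18.18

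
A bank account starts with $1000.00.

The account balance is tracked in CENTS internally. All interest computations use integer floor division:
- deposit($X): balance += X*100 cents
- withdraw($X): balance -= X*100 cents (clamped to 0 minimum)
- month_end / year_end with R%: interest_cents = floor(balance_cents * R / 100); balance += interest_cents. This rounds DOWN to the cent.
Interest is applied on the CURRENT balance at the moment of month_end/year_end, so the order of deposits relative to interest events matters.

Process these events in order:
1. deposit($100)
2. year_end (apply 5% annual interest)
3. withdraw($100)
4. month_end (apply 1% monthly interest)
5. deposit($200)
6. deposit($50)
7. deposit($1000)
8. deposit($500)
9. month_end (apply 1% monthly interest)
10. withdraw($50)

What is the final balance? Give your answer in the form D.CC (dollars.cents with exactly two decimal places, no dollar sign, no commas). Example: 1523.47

After 1 (deposit($100)): balance=$1100.00 total_interest=$0.00
After 2 (year_end (apply 5% annual interest)): balance=$1155.00 total_interest=$55.00
After 3 (withdraw($100)): balance=$1055.00 total_interest=$55.00
After 4 (month_end (apply 1% monthly interest)): balance=$1065.55 total_interest=$65.55
After 5 (deposit($200)): balance=$1265.55 total_interest=$65.55
After 6 (deposit($50)): balance=$1315.55 total_interest=$65.55
After 7 (deposit($1000)): balance=$2315.55 total_interest=$65.55
After 8 (deposit($500)): balance=$2815.55 total_interest=$65.55
After 9 (month_end (apply 1% monthly interest)): balance=$2843.70 total_interest=$93.70
After 10 (withdraw($50)): balance=$2793.70 total_interest=$93.70

Answer: 2793.70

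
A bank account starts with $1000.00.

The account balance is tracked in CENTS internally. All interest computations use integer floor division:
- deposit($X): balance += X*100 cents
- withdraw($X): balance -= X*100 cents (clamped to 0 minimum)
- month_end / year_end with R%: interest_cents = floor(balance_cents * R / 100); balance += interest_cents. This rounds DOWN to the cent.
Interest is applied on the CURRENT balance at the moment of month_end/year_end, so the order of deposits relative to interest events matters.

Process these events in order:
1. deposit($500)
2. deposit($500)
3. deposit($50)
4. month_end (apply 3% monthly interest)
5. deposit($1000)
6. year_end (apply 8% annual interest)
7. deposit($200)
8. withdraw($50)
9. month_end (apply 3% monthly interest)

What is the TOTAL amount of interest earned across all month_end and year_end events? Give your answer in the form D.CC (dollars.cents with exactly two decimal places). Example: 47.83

After 1 (deposit($500)): balance=$1500.00 total_interest=$0.00
After 2 (deposit($500)): balance=$2000.00 total_interest=$0.00
After 3 (deposit($50)): balance=$2050.00 total_interest=$0.00
After 4 (month_end (apply 3% monthly interest)): balance=$2111.50 total_interest=$61.50
After 5 (deposit($1000)): balance=$3111.50 total_interest=$61.50
After 6 (year_end (apply 8% annual interest)): balance=$3360.42 total_interest=$310.42
After 7 (deposit($200)): balance=$3560.42 total_interest=$310.42
After 8 (withdraw($50)): balance=$3510.42 total_interest=$310.42
After 9 (month_end (apply 3% monthly interest)): balance=$3615.73 total_interest=$415.73

Answer: 415.73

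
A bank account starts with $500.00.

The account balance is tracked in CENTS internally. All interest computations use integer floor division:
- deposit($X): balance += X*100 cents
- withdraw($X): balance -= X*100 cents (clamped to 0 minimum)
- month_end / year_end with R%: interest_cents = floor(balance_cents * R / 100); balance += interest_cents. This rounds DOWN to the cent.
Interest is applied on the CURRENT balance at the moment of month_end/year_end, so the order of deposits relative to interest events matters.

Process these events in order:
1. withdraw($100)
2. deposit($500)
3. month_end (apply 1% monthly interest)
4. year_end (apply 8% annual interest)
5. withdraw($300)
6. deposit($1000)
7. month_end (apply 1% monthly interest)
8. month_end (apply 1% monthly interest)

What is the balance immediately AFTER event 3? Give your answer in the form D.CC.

After 1 (withdraw($100)): balance=$400.00 total_interest=$0.00
After 2 (deposit($500)): balance=$900.00 total_interest=$0.00
After 3 (month_end (apply 1% monthly interest)): balance=$909.00 total_interest=$9.00

Answer: 909.00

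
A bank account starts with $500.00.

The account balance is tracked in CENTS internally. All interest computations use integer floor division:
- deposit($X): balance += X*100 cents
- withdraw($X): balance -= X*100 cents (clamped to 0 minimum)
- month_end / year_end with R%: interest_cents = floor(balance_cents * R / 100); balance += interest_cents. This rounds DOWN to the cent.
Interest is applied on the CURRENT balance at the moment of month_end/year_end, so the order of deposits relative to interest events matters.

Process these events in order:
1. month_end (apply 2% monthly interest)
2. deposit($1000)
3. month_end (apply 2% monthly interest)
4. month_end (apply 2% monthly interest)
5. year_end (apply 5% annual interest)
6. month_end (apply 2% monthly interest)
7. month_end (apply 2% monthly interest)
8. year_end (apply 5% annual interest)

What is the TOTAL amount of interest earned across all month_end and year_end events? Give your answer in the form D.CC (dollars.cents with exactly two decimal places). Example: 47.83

Answer: 301.99

Derivation:
After 1 (month_end (apply 2% monthly interest)): balance=$510.00 total_interest=$10.00
After 2 (deposit($1000)): balance=$1510.00 total_interest=$10.00
After 3 (month_end (apply 2% monthly interest)): balance=$1540.20 total_interest=$40.20
After 4 (month_end (apply 2% monthly interest)): balance=$1571.00 total_interest=$71.00
After 5 (year_end (apply 5% annual interest)): balance=$1649.55 total_interest=$149.55
After 6 (month_end (apply 2% monthly interest)): balance=$1682.54 total_interest=$182.54
After 7 (month_end (apply 2% monthly interest)): balance=$1716.19 total_interest=$216.19
After 8 (year_end (apply 5% annual interest)): balance=$1801.99 total_interest=$301.99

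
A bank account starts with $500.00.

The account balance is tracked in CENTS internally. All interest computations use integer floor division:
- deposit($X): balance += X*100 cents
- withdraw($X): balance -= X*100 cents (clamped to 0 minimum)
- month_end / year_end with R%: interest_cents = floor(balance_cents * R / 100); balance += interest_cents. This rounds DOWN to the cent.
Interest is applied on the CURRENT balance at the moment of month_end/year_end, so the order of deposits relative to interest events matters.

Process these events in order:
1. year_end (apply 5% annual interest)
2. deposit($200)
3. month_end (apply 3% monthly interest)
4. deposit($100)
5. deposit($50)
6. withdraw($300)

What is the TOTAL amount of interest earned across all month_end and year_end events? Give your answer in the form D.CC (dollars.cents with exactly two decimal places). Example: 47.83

After 1 (year_end (apply 5% annual interest)): balance=$525.00 total_interest=$25.00
After 2 (deposit($200)): balance=$725.00 total_interest=$25.00
After 3 (month_end (apply 3% monthly interest)): balance=$746.75 total_interest=$46.75
After 4 (deposit($100)): balance=$846.75 total_interest=$46.75
After 5 (deposit($50)): balance=$896.75 total_interest=$46.75
After 6 (withdraw($300)): balance=$596.75 total_interest=$46.75

Answer: 46.75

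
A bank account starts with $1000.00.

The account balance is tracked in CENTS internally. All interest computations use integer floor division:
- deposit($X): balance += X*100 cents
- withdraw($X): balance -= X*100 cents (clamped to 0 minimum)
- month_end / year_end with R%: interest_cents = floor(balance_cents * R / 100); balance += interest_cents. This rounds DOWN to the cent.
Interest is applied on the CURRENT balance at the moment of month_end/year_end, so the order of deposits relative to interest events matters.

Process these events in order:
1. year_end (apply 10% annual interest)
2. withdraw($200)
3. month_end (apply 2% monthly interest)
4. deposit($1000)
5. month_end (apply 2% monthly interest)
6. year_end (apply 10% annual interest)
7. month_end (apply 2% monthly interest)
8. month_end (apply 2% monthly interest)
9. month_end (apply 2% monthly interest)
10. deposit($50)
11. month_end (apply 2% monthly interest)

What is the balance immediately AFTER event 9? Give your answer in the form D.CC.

After 1 (year_end (apply 10% annual interest)): balance=$1100.00 total_interest=$100.00
After 2 (withdraw($200)): balance=$900.00 total_interest=$100.00
After 3 (month_end (apply 2% monthly interest)): balance=$918.00 total_interest=$118.00
After 4 (deposit($1000)): balance=$1918.00 total_interest=$118.00
After 5 (month_end (apply 2% monthly interest)): balance=$1956.36 total_interest=$156.36
After 6 (year_end (apply 10% annual interest)): balance=$2151.99 total_interest=$351.99
After 7 (month_end (apply 2% monthly interest)): balance=$2195.02 total_interest=$395.02
After 8 (month_end (apply 2% monthly interest)): balance=$2238.92 total_interest=$438.92
After 9 (month_end (apply 2% monthly interest)): balance=$2283.69 total_interest=$483.69

Answer: 2283.69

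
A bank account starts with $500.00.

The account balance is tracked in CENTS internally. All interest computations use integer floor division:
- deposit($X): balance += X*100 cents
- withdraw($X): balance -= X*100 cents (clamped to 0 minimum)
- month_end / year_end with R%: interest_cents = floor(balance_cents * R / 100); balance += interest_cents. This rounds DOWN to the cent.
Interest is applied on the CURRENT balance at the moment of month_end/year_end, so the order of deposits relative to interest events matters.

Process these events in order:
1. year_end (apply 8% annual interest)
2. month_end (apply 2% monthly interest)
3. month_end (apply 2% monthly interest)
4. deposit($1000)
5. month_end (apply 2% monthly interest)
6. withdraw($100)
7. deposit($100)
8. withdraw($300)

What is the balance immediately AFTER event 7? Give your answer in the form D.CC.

After 1 (year_end (apply 8% annual interest)): balance=$540.00 total_interest=$40.00
After 2 (month_end (apply 2% monthly interest)): balance=$550.80 total_interest=$50.80
After 3 (month_end (apply 2% monthly interest)): balance=$561.81 total_interest=$61.81
After 4 (deposit($1000)): balance=$1561.81 total_interest=$61.81
After 5 (month_end (apply 2% monthly interest)): balance=$1593.04 total_interest=$93.04
After 6 (withdraw($100)): balance=$1493.04 total_interest=$93.04
After 7 (deposit($100)): balance=$1593.04 total_interest=$93.04

Answer: 1593.04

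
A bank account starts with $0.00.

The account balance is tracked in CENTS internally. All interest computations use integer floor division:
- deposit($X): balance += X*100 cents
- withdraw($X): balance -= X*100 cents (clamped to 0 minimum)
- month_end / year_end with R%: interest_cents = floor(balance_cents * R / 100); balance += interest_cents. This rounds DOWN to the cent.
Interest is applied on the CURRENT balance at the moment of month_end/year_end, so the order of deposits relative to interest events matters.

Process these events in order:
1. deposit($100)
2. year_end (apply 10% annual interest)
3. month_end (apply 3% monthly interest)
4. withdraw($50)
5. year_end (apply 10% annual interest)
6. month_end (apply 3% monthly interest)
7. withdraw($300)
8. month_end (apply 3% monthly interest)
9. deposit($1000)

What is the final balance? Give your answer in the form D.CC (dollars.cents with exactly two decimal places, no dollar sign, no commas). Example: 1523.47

Answer: 1000.00

Derivation:
After 1 (deposit($100)): balance=$100.00 total_interest=$0.00
After 2 (year_end (apply 10% annual interest)): balance=$110.00 total_interest=$10.00
After 3 (month_end (apply 3% monthly interest)): balance=$113.30 total_interest=$13.30
After 4 (withdraw($50)): balance=$63.30 total_interest=$13.30
After 5 (year_end (apply 10% annual interest)): balance=$69.63 total_interest=$19.63
After 6 (month_end (apply 3% monthly interest)): balance=$71.71 total_interest=$21.71
After 7 (withdraw($300)): balance=$0.00 total_interest=$21.71
After 8 (month_end (apply 3% monthly interest)): balance=$0.00 total_interest=$21.71
After 9 (deposit($1000)): balance=$1000.00 total_interest=$21.71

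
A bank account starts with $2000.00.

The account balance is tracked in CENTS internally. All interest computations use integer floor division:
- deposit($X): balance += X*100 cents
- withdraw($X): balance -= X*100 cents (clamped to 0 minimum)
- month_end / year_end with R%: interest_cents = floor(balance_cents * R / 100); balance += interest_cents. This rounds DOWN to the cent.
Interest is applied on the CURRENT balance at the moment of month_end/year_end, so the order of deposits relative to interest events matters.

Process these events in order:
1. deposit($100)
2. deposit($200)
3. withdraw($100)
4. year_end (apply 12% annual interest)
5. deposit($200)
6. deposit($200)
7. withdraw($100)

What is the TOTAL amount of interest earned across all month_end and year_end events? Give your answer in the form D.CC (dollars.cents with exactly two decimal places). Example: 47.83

After 1 (deposit($100)): balance=$2100.00 total_interest=$0.00
After 2 (deposit($200)): balance=$2300.00 total_interest=$0.00
After 3 (withdraw($100)): balance=$2200.00 total_interest=$0.00
After 4 (year_end (apply 12% annual interest)): balance=$2464.00 total_interest=$264.00
After 5 (deposit($200)): balance=$2664.00 total_interest=$264.00
After 6 (deposit($200)): balance=$2864.00 total_interest=$264.00
After 7 (withdraw($100)): balance=$2764.00 total_interest=$264.00

Answer: 264.00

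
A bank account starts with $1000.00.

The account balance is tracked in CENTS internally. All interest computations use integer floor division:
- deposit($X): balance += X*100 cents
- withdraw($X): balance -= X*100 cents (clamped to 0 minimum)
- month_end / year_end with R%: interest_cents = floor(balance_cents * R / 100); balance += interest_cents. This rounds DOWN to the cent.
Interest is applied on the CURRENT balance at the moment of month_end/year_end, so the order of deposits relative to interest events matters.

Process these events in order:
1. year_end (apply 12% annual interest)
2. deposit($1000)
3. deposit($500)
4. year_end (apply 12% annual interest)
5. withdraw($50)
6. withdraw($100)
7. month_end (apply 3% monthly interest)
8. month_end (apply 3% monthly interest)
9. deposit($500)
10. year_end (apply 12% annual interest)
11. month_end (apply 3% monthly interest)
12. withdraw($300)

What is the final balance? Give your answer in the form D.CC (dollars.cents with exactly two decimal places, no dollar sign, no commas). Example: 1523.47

After 1 (year_end (apply 12% annual interest)): balance=$1120.00 total_interest=$120.00
After 2 (deposit($1000)): balance=$2120.00 total_interest=$120.00
After 3 (deposit($500)): balance=$2620.00 total_interest=$120.00
After 4 (year_end (apply 12% annual interest)): balance=$2934.40 total_interest=$434.40
After 5 (withdraw($50)): balance=$2884.40 total_interest=$434.40
After 6 (withdraw($100)): balance=$2784.40 total_interest=$434.40
After 7 (month_end (apply 3% monthly interest)): balance=$2867.93 total_interest=$517.93
After 8 (month_end (apply 3% monthly interest)): balance=$2953.96 total_interest=$603.96
After 9 (deposit($500)): balance=$3453.96 total_interest=$603.96
After 10 (year_end (apply 12% annual interest)): balance=$3868.43 total_interest=$1018.43
After 11 (month_end (apply 3% monthly interest)): balance=$3984.48 total_interest=$1134.48
After 12 (withdraw($300)): balance=$3684.48 total_interest=$1134.48

Answer: 3684.48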